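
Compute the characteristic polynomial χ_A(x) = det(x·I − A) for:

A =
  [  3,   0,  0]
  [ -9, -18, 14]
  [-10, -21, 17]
x^3 - 2*x^2 - 15*x + 36

Expanding det(x·I − A) (e.g. by cofactor expansion or by noting that A is similar to its Jordan form J, which has the same characteristic polynomial as A) gives
  χ_A(x) = x^3 - 2*x^2 - 15*x + 36
which factors as (x - 3)^2*(x + 4). The eigenvalues (with algebraic multiplicities) are λ = -4 with multiplicity 1, λ = 3 with multiplicity 2.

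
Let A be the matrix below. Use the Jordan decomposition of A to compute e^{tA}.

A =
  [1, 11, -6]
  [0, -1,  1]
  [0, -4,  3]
e^{tA} =
  [exp(t), t^2*exp(t) + 11*t*exp(t), -t^2*exp(t)/2 - 6*t*exp(t)]
  [0, -2*t*exp(t) + exp(t), t*exp(t)]
  [0, -4*t*exp(t), 2*t*exp(t) + exp(t)]

Strategy: write A = P · J · P⁻¹ where J is a Jordan canonical form, so e^{tA} = P · e^{tJ} · P⁻¹, and e^{tJ} can be computed block-by-block.

A has Jordan form
J =
  [1, 1, 0]
  [0, 1, 1]
  [0, 0, 1]
(up to reordering of blocks).

Per-block formulas:
  For a 3×3 Jordan block J_3(1): exp(t · J_3(1)) = e^(1t)·(I + t·N + (t^2/2)·N^2), where N is the 3×3 nilpotent shift.

After assembling e^{tJ} and conjugating by P, we get:

e^{tA} =
  [exp(t), t^2*exp(t) + 11*t*exp(t), -t^2*exp(t)/2 - 6*t*exp(t)]
  [0, -2*t*exp(t) + exp(t), t*exp(t)]
  [0, -4*t*exp(t), 2*t*exp(t) + exp(t)]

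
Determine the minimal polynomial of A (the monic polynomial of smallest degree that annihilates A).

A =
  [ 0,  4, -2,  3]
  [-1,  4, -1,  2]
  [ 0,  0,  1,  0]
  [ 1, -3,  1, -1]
x^3 - 3*x^2 + 3*x - 1

The characteristic polynomial is χ_A(x) = (x - 1)^4, so the eigenvalues are known. The minimal polynomial is
  m_A(x) = Π_λ (x − λ)^{k_λ}
where k_λ is the size of the *largest* Jordan block for λ (equivalently, the smallest k with (A − λI)^k v = 0 for every generalised eigenvector v of λ).

  λ = 1: largest Jordan block has size 3, contributing (x − 1)^3

So m_A(x) = (x - 1)^3 = x^3 - 3*x^2 + 3*x - 1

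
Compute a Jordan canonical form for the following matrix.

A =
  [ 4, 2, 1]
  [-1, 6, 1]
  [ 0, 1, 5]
J_3(5)

The characteristic polynomial is
  det(x·I − A) = x^3 - 15*x^2 + 75*x - 125 = (x - 5)^3

Eigenvalues and multiplicities (the geometric multiplicity of λ is n − rank(A − λI), which equals the number of Jordan blocks for λ):
  λ = 5: algebraic multiplicity = 3, geometric multiplicity = 1

Determining the block sizes for each eigenvalue:
  λ = 5: one block (gm = 1), so the single block has size am = 3 → block sizes [3]

Assembling the blocks gives a Jordan form
J =
  [5, 1, 0]
  [0, 5, 1]
  [0, 0, 5]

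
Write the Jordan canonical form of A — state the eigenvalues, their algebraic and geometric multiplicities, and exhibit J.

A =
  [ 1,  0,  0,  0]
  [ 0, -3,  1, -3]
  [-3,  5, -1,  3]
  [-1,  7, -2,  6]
J_1(0) ⊕ J_2(1) ⊕ J_1(1)

The characteristic polynomial is
  det(x·I − A) = x^4 - 3*x^3 + 3*x^2 - x = x*(x - 1)^3

Eigenvalues and multiplicities (the geometric multiplicity of λ is n − rank(A − λI), which equals the number of Jordan blocks for λ):
  λ = 0: algebraic multiplicity = 1, geometric multiplicity = 1
  λ = 1: algebraic multiplicity = 3, geometric multiplicity = 2

Determining the block sizes for each eigenvalue:
  λ = 0: one block (gm = 1), so the single block has size am = 1 → block sizes [1]
  λ = 1: 2 blocks summing to 3 forces exactly one block of size 2 and the rest size 1 → block sizes [2, 1]

Assembling the blocks gives a Jordan form
J =
  [0, 0, 0, 0]
  [0, 1, 1, 0]
  [0, 0, 1, 0]
  [0, 0, 0, 1]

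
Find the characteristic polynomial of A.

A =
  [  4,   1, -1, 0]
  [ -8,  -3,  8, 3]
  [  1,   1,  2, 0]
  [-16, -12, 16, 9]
x^4 - 12*x^3 + 54*x^2 - 108*x + 81

Expanding det(x·I − A) (e.g. by cofactor expansion or by noting that A is similar to its Jordan form J, which has the same characteristic polynomial as A) gives
  χ_A(x) = x^4 - 12*x^3 + 54*x^2 - 108*x + 81
which factors as (x - 3)^4. The eigenvalues (with algebraic multiplicities) are λ = 3 with multiplicity 4.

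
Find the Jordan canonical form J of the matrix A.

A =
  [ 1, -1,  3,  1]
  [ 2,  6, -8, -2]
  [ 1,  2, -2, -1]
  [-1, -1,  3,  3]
J_3(2) ⊕ J_1(2)

The characteristic polynomial is
  det(x·I − A) = x^4 - 8*x^3 + 24*x^2 - 32*x + 16 = (x - 2)^4

Eigenvalues and multiplicities (the geometric multiplicity of λ is n − rank(A − λI), which equals the number of Jordan blocks for λ):
  λ = 2: algebraic multiplicity = 4, geometric multiplicity = 2

Determining the block sizes for each eigenvalue:
  λ = 2: with am = 4 and gm = 2, the partition is not yet determined (e.g. several partitions of 4 into 2 parts exist). Let N = A − (2)·I. Computing rank(N^1) = 2, rank(N^2) = 1, rank(N^3) = 0; the number of blocks of size ≥ j is rank(N^{j−1}) − rank(N^j), giving [2, 1, 1]. So we have 1 block(s) of size 3, 1 block(s) of size 1 → block sizes [3, 1]

Assembling the blocks gives a Jordan form
J =
  [2, 1, 0, 0]
  [0, 2, 1, 0]
  [0, 0, 2, 0]
  [0, 0, 0, 2]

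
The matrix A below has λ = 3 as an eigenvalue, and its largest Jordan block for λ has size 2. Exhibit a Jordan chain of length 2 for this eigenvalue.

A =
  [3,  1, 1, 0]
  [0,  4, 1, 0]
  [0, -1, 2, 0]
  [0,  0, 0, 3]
A Jordan chain for λ = 3 of length 2:
v_1 = (1, 1, -1, 0)ᵀ
v_2 = (0, 1, 0, 0)ᵀ

Let N = A − (3)·I. We want v_2 with N^2 v_2 = 0 but N^1 v_2 ≠ 0; then v_{j-1} := N · v_j for j = 2, …, 2.

Pick v_2 = (0, 1, 0, 0)ᵀ.
Then v_1 = N · v_2 = (1, 1, -1, 0)ᵀ.

Sanity check: (A − (3)·I) v_1 = (0, 0, 0, 0)ᵀ = 0. ✓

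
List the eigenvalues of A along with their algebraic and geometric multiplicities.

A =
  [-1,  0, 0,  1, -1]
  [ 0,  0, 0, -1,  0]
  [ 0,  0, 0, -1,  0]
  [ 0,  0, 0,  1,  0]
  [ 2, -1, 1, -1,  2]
λ = 0: alg = 3, geom = 2; λ = 1: alg = 2, geom = 2

Step 1 — factor the characteristic polynomial to read off the algebraic multiplicities:
  χ_A(x) = x^3*(x - 1)^2

Step 2 — compute geometric multiplicities via the rank-nullity identity g(λ) = n − rank(A − λI):
  rank(A − (0)·I) = 3, so dim ker(A − (0)·I) = n − 3 = 2
  rank(A − (1)·I) = 3, so dim ker(A − (1)·I) = n − 3 = 2

Summary:
  λ = 0: algebraic multiplicity = 3, geometric multiplicity = 2
  λ = 1: algebraic multiplicity = 2, geometric multiplicity = 2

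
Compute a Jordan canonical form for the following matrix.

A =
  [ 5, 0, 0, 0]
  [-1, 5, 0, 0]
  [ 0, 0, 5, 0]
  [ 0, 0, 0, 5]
J_2(5) ⊕ J_1(5) ⊕ J_1(5)

The characteristic polynomial is
  det(x·I − A) = x^4 - 20*x^3 + 150*x^2 - 500*x + 625 = (x - 5)^4

Eigenvalues and multiplicities (the geometric multiplicity of λ is n − rank(A − λI), which equals the number of Jordan blocks for λ):
  λ = 5: algebraic multiplicity = 4, geometric multiplicity = 3

Determining the block sizes for each eigenvalue:
  λ = 5: 3 blocks summing to 4 forces exactly one block of size 2 and the rest size 1 → block sizes [2, 1, 1]

Assembling the blocks gives a Jordan form
J =
  [5, 1, 0, 0]
  [0, 5, 0, 0]
  [0, 0, 5, 0]
  [0, 0, 0, 5]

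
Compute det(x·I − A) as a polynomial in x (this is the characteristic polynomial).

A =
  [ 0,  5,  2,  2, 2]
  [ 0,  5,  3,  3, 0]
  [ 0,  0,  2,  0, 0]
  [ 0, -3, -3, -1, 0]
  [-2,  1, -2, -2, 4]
x^5 - 10*x^4 + 40*x^3 - 80*x^2 + 80*x - 32

Expanding det(x·I − A) (e.g. by cofactor expansion or by noting that A is similar to its Jordan form J, which has the same characteristic polynomial as A) gives
  χ_A(x) = x^5 - 10*x^4 + 40*x^3 - 80*x^2 + 80*x - 32
which factors as (x - 2)^5. The eigenvalues (with algebraic multiplicities) are λ = 2 with multiplicity 5.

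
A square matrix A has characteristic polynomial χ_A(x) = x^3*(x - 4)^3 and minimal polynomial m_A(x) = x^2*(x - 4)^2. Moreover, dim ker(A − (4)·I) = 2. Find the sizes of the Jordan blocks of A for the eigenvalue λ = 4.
Block sizes for λ = 4: [2, 1]

Step 1 — from the characteristic polynomial, algebraic multiplicity of λ = 4 is 3. From dim ker(A − (4)·I) = 2, there are exactly 2 Jordan blocks for λ = 4.
Step 2 — from the minimal polynomial, the factor (x − 4)^2 tells us the largest block for λ = 4 has size 2.
Step 3 — with total size 3, 2 blocks, and largest block 2, the block sizes (in nonincreasing order) are [2, 1].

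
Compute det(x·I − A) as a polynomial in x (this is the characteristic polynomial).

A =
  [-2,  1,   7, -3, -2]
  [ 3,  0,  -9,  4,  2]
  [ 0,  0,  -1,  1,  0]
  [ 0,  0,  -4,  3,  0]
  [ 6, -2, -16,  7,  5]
x^5 - 5*x^4 + 10*x^3 - 10*x^2 + 5*x - 1

Expanding det(x·I − A) (e.g. by cofactor expansion or by noting that A is similar to its Jordan form J, which has the same characteristic polynomial as A) gives
  χ_A(x) = x^5 - 5*x^4 + 10*x^3 - 10*x^2 + 5*x - 1
which factors as (x - 1)^5. The eigenvalues (with algebraic multiplicities) are λ = 1 with multiplicity 5.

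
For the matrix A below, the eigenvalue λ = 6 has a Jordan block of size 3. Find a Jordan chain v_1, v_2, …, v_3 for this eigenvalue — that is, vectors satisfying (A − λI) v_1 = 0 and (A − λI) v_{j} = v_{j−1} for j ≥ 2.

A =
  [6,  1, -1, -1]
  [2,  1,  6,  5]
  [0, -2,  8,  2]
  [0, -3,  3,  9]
A Jordan chain for λ = 6 of length 3:
v_1 = (2, -10, -4, -6)ᵀ
v_2 = (0, 2, 0, 0)ᵀ
v_3 = (1, 0, 0, 0)ᵀ

Let N = A − (6)·I. We want v_3 with N^3 v_3 = 0 but N^2 v_3 ≠ 0; then v_{j-1} := N · v_j for j = 3, …, 2.

Pick v_3 = (1, 0, 0, 0)ᵀ.
Then v_2 = N · v_3 = (0, 2, 0, 0)ᵀ.
Then v_1 = N · v_2 = (2, -10, -4, -6)ᵀ.

Sanity check: (A − (6)·I) v_1 = (0, 0, 0, 0)ᵀ = 0. ✓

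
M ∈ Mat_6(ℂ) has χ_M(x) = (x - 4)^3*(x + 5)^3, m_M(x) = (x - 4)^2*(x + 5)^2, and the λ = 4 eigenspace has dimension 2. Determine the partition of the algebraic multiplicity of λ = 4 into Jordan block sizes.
Block sizes for λ = 4: [2, 1]

Step 1 — from the characteristic polynomial, algebraic multiplicity of λ = 4 is 3. From dim ker(M − (4)·I) = 2, there are exactly 2 Jordan blocks for λ = 4.
Step 2 — from the minimal polynomial, the factor (x − 4)^2 tells us the largest block for λ = 4 has size 2.
Step 3 — with total size 3, 2 blocks, and largest block 2, the block sizes (in nonincreasing order) are [2, 1].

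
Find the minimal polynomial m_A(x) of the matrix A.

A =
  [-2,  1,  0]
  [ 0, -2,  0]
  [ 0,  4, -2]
x^2 + 4*x + 4

The characteristic polynomial is χ_A(x) = (x + 2)^3, so the eigenvalues are known. The minimal polynomial is
  m_A(x) = Π_λ (x − λ)^{k_λ}
where k_λ is the size of the *largest* Jordan block for λ (equivalently, the smallest k with (A − λI)^k v = 0 for every generalised eigenvector v of λ).

  λ = -2: largest Jordan block has size 2, contributing (x + 2)^2

So m_A(x) = (x + 2)^2 = x^2 + 4*x + 4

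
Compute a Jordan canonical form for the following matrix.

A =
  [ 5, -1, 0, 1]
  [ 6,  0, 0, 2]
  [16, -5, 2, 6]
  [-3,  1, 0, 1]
J_2(2) ⊕ J_2(2)

The characteristic polynomial is
  det(x·I − A) = x^4 - 8*x^3 + 24*x^2 - 32*x + 16 = (x - 2)^4

Eigenvalues and multiplicities (the geometric multiplicity of λ is n − rank(A − λI), which equals the number of Jordan blocks for λ):
  λ = 2: algebraic multiplicity = 4, geometric multiplicity = 2

Determining the block sizes for each eigenvalue:
  λ = 2: with am = 4 and gm = 2, the partition is not yet determined (e.g. several partitions of 4 into 2 parts exist). Let N = A − (2)·I. Computing rank(N^1) = 2, rank(N^2) = 0; the number of blocks of size ≥ j is rank(N^{j−1}) − rank(N^j), giving [2, 2]. So we have 2 block(s) of size 2 → block sizes [2, 2]

Assembling the blocks gives a Jordan form
J =
  [2, 1, 0, 0]
  [0, 2, 0, 0]
  [0, 0, 2, 1]
  [0, 0, 0, 2]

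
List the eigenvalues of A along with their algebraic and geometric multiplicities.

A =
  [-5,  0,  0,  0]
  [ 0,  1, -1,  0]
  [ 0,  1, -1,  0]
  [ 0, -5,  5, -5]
λ = -5: alg = 2, geom = 2; λ = 0: alg = 2, geom = 1

Step 1 — factor the characteristic polynomial to read off the algebraic multiplicities:
  χ_A(x) = x^2*(x + 5)^2

Step 2 — compute geometric multiplicities via the rank-nullity identity g(λ) = n − rank(A − λI):
  rank(A − (-5)·I) = 2, so dim ker(A − (-5)·I) = n − 2 = 2
  rank(A − (0)·I) = 3, so dim ker(A − (0)·I) = n − 3 = 1

Summary:
  λ = -5: algebraic multiplicity = 2, geometric multiplicity = 2
  λ = 0: algebraic multiplicity = 2, geometric multiplicity = 1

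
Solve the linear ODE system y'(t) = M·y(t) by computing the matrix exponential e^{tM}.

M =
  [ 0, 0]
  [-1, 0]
e^{tM} =
  [1, 0]
  [-t, 1]

Strategy: write M = P · J · P⁻¹ where J is a Jordan canonical form, so e^{tM} = P · e^{tJ} · P⁻¹, and e^{tJ} can be computed block-by-block.

M has Jordan form
J =
  [0, 1]
  [0, 0]
(up to reordering of blocks).

Per-block formulas:
  For a 2×2 Jordan block J_2(0): exp(t · J_2(0)) = e^(0t)·(I + t·N), where N is the 2×2 nilpotent shift.

After assembling e^{tJ} and conjugating by P, we get:

e^{tM} =
  [1, 0]
  [-t, 1]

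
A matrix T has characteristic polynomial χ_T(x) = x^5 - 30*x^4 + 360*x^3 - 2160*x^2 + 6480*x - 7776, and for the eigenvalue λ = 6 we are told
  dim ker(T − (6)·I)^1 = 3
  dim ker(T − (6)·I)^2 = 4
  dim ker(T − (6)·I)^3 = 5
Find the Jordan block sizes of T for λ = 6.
Block sizes for λ = 6: [3, 1, 1]

From the dimensions of kernels of powers, the number of Jordan blocks of size at least j is d_j − d_{j−1} where d_j = dim ker(N^j) (with d_0 = 0). Computing the differences gives [3, 1, 1].
The number of blocks of size exactly k is (#blocks of size ≥ k) − (#blocks of size ≥ k + 1), so the partition is: 2 block(s) of size 1, 1 block(s) of size 3.
In nonincreasing order the block sizes are [3, 1, 1].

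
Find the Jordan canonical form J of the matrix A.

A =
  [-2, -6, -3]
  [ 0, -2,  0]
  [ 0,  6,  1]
J_1(-2) ⊕ J_1(-2) ⊕ J_1(1)

The characteristic polynomial is
  det(x·I − A) = x^3 + 3*x^2 - 4 = (x - 1)*(x + 2)^2

Eigenvalues and multiplicities (the geometric multiplicity of λ is n − rank(A − λI), which equals the number of Jordan blocks for λ):
  λ = -2: algebraic multiplicity = 2, geometric multiplicity = 2
  λ = 1: algebraic multiplicity = 1, geometric multiplicity = 1

Determining the block sizes for each eigenvalue:
  λ = -2: gm = am = 2, so every block has size 1 → block sizes [1, 1]
  λ = 1: one block (gm = 1), so the single block has size am = 1 → block sizes [1]

Assembling the blocks gives a Jordan form
J =
  [-2,  0, 0]
  [ 0, -2, 0]
  [ 0,  0, 1]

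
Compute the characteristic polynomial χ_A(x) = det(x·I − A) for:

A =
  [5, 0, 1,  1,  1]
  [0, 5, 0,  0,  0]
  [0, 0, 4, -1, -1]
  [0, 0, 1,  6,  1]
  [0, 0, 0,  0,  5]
x^5 - 25*x^4 + 250*x^3 - 1250*x^2 + 3125*x - 3125

Expanding det(x·I − A) (e.g. by cofactor expansion or by noting that A is similar to its Jordan form J, which has the same characteristic polynomial as A) gives
  χ_A(x) = x^5 - 25*x^4 + 250*x^3 - 1250*x^2 + 3125*x - 3125
which factors as (x - 5)^5. The eigenvalues (with algebraic multiplicities) are λ = 5 with multiplicity 5.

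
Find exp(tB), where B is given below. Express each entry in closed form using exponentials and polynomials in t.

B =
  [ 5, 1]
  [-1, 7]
e^{tB} =
  [-t*exp(6*t) + exp(6*t), t*exp(6*t)]
  [-t*exp(6*t), t*exp(6*t) + exp(6*t)]

Strategy: write B = P · J · P⁻¹ where J is a Jordan canonical form, so e^{tB} = P · e^{tJ} · P⁻¹, and e^{tJ} can be computed block-by-block.

B has Jordan form
J =
  [6, 1]
  [0, 6]
(up to reordering of blocks).

Per-block formulas:
  For a 2×2 Jordan block J_2(6): exp(t · J_2(6)) = e^(6t)·(I + t·N), where N is the 2×2 nilpotent shift.

After assembling e^{tJ} and conjugating by P, we get:

e^{tB} =
  [-t*exp(6*t) + exp(6*t), t*exp(6*t)]
  [-t*exp(6*t), t*exp(6*t) + exp(6*t)]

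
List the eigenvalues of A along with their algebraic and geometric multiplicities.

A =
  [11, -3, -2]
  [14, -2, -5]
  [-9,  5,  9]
λ = 6: alg = 3, geom = 1

Step 1 — factor the characteristic polynomial to read off the algebraic multiplicities:
  χ_A(x) = (x - 6)^3

Step 2 — compute geometric multiplicities via the rank-nullity identity g(λ) = n − rank(A − λI):
  rank(A − (6)·I) = 2, so dim ker(A − (6)·I) = n − 2 = 1

Summary:
  λ = 6: algebraic multiplicity = 3, geometric multiplicity = 1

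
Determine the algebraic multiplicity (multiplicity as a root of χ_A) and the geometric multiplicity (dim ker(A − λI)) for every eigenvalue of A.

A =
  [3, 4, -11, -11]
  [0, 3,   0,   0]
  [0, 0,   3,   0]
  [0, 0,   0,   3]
λ = 3: alg = 4, geom = 3

Step 1 — factor the characteristic polynomial to read off the algebraic multiplicities:
  χ_A(x) = (x - 3)^4

Step 2 — compute geometric multiplicities via the rank-nullity identity g(λ) = n − rank(A − λI):
  rank(A − (3)·I) = 1, so dim ker(A − (3)·I) = n − 1 = 3

Summary:
  λ = 3: algebraic multiplicity = 4, geometric multiplicity = 3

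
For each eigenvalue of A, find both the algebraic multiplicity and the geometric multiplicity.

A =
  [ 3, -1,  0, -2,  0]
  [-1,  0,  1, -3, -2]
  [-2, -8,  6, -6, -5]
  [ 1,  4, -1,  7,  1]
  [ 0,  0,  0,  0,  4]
λ = 4: alg = 5, geom = 2

Step 1 — factor the characteristic polynomial to read off the algebraic multiplicities:
  χ_A(x) = (x - 4)^5

Step 2 — compute geometric multiplicities via the rank-nullity identity g(λ) = n − rank(A − λI):
  rank(A − (4)·I) = 3, so dim ker(A − (4)·I) = n − 3 = 2

Summary:
  λ = 4: algebraic multiplicity = 5, geometric multiplicity = 2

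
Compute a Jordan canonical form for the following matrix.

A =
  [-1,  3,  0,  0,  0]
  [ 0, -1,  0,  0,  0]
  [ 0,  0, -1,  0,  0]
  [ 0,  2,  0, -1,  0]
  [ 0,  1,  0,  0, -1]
J_2(-1) ⊕ J_1(-1) ⊕ J_1(-1) ⊕ J_1(-1)

The characteristic polynomial is
  det(x·I − A) = x^5 + 5*x^4 + 10*x^3 + 10*x^2 + 5*x + 1 = (x + 1)^5

Eigenvalues and multiplicities (the geometric multiplicity of λ is n − rank(A − λI), which equals the number of Jordan blocks for λ):
  λ = -1: algebraic multiplicity = 5, geometric multiplicity = 4

Determining the block sizes for each eigenvalue:
  λ = -1: 4 blocks summing to 5 forces exactly one block of size 2 and the rest size 1 → block sizes [2, 1, 1, 1]

Assembling the blocks gives a Jordan form
J =
  [-1,  1,  0,  0,  0]
  [ 0, -1,  0,  0,  0]
  [ 0,  0, -1,  0,  0]
  [ 0,  0,  0, -1,  0]
  [ 0,  0,  0,  0, -1]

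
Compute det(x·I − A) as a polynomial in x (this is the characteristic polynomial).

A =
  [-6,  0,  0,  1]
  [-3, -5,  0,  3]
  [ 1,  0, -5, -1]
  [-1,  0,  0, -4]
x^4 + 20*x^3 + 150*x^2 + 500*x + 625

Expanding det(x·I − A) (e.g. by cofactor expansion or by noting that A is similar to its Jordan form J, which has the same characteristic polynomial as A) gives
  χ_A(x) = x^4 + 20*x^3 + 150*x^2 + 500*x + 625
which factors as (x + 5)^4. The eigenvalues (with algebraic multiplicities) are λ = -5 with multiplicity 4.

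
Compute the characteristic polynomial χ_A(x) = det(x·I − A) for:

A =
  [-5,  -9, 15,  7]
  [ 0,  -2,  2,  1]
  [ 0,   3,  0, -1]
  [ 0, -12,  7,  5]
x^4 + 2*x^3 - 12*x^2 + 14*x - 5

Expanding det(x·I − A) (e.g. by cofactor expansion or by noting that A is similar to its Jordan form J, which has the same characteristic polynomial as A) gives
  χ_A(x) = x^4 + 2*x^3 - 12*x^2 + 14*x - 5
which factors as (x - 1)^3*(x + 5). The eigenvalues (with algebraic multiplicities) are λ = -5 with multiplicity 1, λ = 1 with multiplicity 3.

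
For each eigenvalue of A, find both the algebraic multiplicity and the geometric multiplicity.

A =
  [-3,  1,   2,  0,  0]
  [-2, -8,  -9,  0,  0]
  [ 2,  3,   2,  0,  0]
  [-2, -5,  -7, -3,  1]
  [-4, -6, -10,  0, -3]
λ = -3: alg = 5, geom = 2

Step 1 — factor the characteristic polynomial to read off the algebraic multiplicities:
  χ_A(x) = (x + 3)^5

Step 2 — compute geometric multiplicities via the rank-nullity identity g(λ) = n − rank(A − λI):
  rank(A − (-3)·I) = 3, so dim ker(A − (-3)·I) = n − 3 = 2

Summary:
  λ = -3: algebraic multiplicity = 5, geometric multiplicity = 2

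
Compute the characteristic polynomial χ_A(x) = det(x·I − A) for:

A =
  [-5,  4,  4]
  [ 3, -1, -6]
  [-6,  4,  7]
x^3 - x^2 - x + 1

Expanding det(x·I − A) (e.g. by cofactor expansion or by noting that A is similar to its Jordan form J, which has the same characteristic polynomial as A) gives
  χ_A(x) = x^3 - x^2 - x + 1
which factors as (x - 1)^2*(x + 1). The eigenvalues (with algebraic multiplicities) are λ = -1 with multiplicity 1, λ = 1 with multiplicity 2.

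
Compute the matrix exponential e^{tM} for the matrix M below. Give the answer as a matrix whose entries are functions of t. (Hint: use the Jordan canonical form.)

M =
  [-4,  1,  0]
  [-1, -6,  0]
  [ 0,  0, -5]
e^{tM} =
  [t*exp(-5*t) + exp(-5*t), t*exp(-5*t), 0]
  [-t*exp(-5*t), -t*exp(-5*t) + exp(-5*t), 0]
  [0, 0, exp(-5*t)]

Strategy: write M = P · J · P⁻¹ where J is a Jordan canonical form, so e^{tM} = P · e^{tJ} · P⁻¹, and e^{tJ} can be computed block-by-block.

M has Jordan form
J =
  [-5,  1,  0]
  [ 0, -5,  0]
  [ 0,  0, -5]
(up to reordering of blocks).

Per-block formulas:
  For a 1×1 block at λ = -5: exp(t · [-5]) = [e^(-5t)].
  For a 2×2 Jordan block J_2(-5): exp(t · J_2(-5)) = e^(-5t)·(I + t·N), where N is the 2×2 nilpotent shift.

After assembling e^{tJ} and conjugating by P, we get:

e^{tM} =
  [t*exp(-5*t) + exp(-5*t), t*exp(-5*t), 0]
  [-t*exp(-5*t), -t*exp(-5*t) + exp(-5*t), 0]
  [0, 0, exp(-5*t)]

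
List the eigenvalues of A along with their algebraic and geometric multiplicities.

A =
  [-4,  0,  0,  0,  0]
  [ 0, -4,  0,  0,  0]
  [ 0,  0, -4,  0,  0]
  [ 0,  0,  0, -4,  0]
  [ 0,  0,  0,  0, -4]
λ = -4: alg = 5, geom = 5

Step 1 — factor the characteristic polynomial to read off the algebraic multiplicities:
  χ_A(x) = (x + 4)^5

Step 2 — compute geometric multiplicities via the rank-nullity identity g(λ) = n − rank(A − λI):
  rank(A − (-4)·I) = 0, so dim ker(A − (-4)·I) = n − 0 = 5

Summary:
  λ = -4: algebraic multiplicity = 5, geometric multiplicity = 5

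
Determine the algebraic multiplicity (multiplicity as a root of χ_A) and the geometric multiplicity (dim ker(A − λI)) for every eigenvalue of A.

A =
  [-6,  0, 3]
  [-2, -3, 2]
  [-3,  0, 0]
λ = -3: alg = 3, geom = 2

Step 1 — factor the characteristic polynomial to read off the algebraic multiplicities:
  χ_A(x) = (x + 3)^3

Step 2 — compute geometric multiplicities via the rank-nullity identity g(λ) = n − rank(A − λI):
  rank(A − (-3)·I) = 1, so dim ker(A − (-3)·I) = n − 1 = 2

Summary:
  λ = -3: algebraic multiplicity = 3, geometric multiplicity = 2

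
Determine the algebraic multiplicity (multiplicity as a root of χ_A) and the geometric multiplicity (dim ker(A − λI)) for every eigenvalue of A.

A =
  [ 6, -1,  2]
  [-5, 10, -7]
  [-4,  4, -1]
λ = 5: alg = 3, geom = 1

Step 1 — factor the characteristic polynomial to read off the algebraic multiplicities:
  χ_A(x) = (x - 5)^3

Step 2 — compute geometric multiplicities via the rank-nullity identity g(λ) = n − rank(A − λI):
  rank(A − (5)·I) = 2, so dim ker(A − (5)·I) = n − 2 = 1

Summary:
  λ = 5: algebraic multiplicity = 3, geometric multiplicity = 1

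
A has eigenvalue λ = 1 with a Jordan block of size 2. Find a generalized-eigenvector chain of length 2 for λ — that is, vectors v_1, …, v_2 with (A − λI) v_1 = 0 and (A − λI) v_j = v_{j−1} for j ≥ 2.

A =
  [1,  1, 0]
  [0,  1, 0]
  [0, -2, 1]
A Jordan chain for λ = 1 of length 2:
v_1 = (1, 0, -2)ᵀ
v_2 = (0, 1, 0)ᵀ

Let N = A − (1)·I. We want v_2 with N^2 v_2 = 0 but N^1 v_2 ≠ 0; then v_{j-1} := N · v_j for j = 2, …, 2.

Pick v_2 = (0, 1, 0)ᵀ.
Then v_1 = N · v_2 = (1, 0, -2)ᵀ.

Sanity check: (A − (1)·I) v_1 = (0, 0, 0)ᵀ = 0. ✓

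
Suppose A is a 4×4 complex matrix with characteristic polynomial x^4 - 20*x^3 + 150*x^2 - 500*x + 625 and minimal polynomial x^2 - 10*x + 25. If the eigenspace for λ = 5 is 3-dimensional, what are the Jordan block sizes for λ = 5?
Block sizes for λ = 5: [2, 1, 1]

Step 1 — from the characteristic polynomial, algebraic multiplicity of λ = 5 is 4. From dim ker(A − (5)·I) = 3, there are exactly 3 Jordan blocks for λ = 5.
Step 2 — from the minimal polynomial, the factor (x − 5)^2 tells us the largest block for λ = 5 has size 2.
Step 3 — with total size 4, 3 blocks, and largest block 2, the block sizes (in nonincreasing order) are [2, 1, 1].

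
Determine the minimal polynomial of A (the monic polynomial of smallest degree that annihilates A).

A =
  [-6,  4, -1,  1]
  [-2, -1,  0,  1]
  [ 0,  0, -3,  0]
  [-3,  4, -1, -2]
x^3 + 9*x^2 + 27*x + 27

The characteristic polynomial is χ_A(x) = (x + 3)^4, so the eigenvalues are known. The minimal polynomial is
  m_A(x) = Π_λ (x − λ)^{k_λ}
where k_λ is the size of the *largest* Jordan block for λ (equivalently, the smallest k with (A − λI)^k v = 0 for every generalised eigenvector v of λ).

  λ = -3: largest Jordan block has size 3, contributing (x + 3)^3

So m_A(x) = (x + 3)^3 = x^3 + 9*x^2 + 27*x + 27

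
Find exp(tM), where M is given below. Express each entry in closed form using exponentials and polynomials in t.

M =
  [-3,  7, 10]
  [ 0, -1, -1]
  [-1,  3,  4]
e^{tM} =
  [-t^2/2 - 3*t + 1, t^2 + 7*t, 3*t^2/2 + 10*t]
  [t^2/2, -t^2 - t + 1, -3*t^2/2 - t]
  [-t^2/2 - t, t^2 + 3*t, 3*t^2/2 + 4*t + 1]

Strategy: write M = P · J · P⁻¹ where J is a Jordan canonical form, so e^{tM} = P · e^{tJ} · P⁻¹, and e^{tJ} can be computed block-by-block.

M has Jordan form
J =
  [0, 1, 0]
  [0, 0, 1]
  [0, 0, 0]
(up to reordering of blocks).

Per-block formulas:
  For a 3×3 Jordan block J_3(0): exp(t · J_3(0)) = e^(0t)·(I + t·N + (t^2/2)·N^2), where N is the 3×3 nilpotent shift.

After assembling e^{tJ} and conjugating by P, we get:

e^{tM} =
  [-t^2/2 - 3*t + 1, t^2 + 7*t, 3*t^2/2 + 10*t]
  [t^2/2, -t^2 - t + 1, -3*t^2/2 - t]
  [-t^2/2 - t, t^2 + 3*t, 3*t^2/2 + 4*t + 1]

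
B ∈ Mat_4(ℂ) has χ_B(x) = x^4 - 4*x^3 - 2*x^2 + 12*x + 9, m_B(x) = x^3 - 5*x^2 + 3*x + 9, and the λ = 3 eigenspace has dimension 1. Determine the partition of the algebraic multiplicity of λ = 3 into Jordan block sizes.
Block sizes for λ = 3: [2]

Step 1 — from the characteristic polynomial, algebraic multiplicity of λ = 3 is 2. From dim ker(B − (3)·I) = 1, there are exactly 1 Jordan blocks for λ = 3.
Step 2 — from the minimal polynomial, the factor (x − 3)^2 tells us the largest block for λ = 3 has size 2.
Step 3 — with total size 2, 1 blocks, and largest block 2, the block sizes (in nonincreasing order) are [2].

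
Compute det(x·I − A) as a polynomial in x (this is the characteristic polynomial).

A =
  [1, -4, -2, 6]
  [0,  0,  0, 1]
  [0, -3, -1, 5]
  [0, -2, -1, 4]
x^4 - 4*x^3 + 6*x^2 - 4*x + 1

Expanding det(x·I − A) (e.g. by cofactor expansion or by noting that A is similar to its Jordan form J, which has the same characteristic polynomial as A) gives
  χ_A(x) = x^4 - 4*x^3 + 6*x^2 - 4*x + 1
which factors as (x - 1)^4. The eigenvalues (with algebraic multiplicities) are λ = 1 with multiplicity 4.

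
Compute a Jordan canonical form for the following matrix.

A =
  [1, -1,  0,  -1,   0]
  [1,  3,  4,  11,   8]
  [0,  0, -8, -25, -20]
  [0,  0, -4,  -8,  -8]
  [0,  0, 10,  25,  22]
J_2(2) ⊕ J_2(2) ⊕ J_1(2)

The characteristic polynomial is
  det(x·I − A) = x^5 - 10*x^4 + 40*x^3 - 80*x^2 + 80*x - 32 = (x - 2)^5

Eigenvalues and multiplicities (the geometric multiplicity of λ is n − rank(A − λI), which equals the number of Jordan blocks for λ):
  λ = 2: algebraic multiplicity = 5, geometric multiplicity = 3

Determining the block sizes for each eigenvalue:
  λ = 2: with am = 5 and gm = 3, the partition is not yet determined (e.g. several partitions of 5 into 3 parts exist). Let N = A − (2)·I. Computing rank(N^1) = 2, rank(N^2) = 0; the number of blocks of size ≥ j is rank(N^{j−1}) − rank(N^j), giving [3, 2]. So we have 2 block(s) of size 2, 1 block(s) of size 1 → block sizes [2, 2, 1]

Assembling the blocks gives a Jordan form
J =
  [2, 1, 0, 0, 0]
  [0, 2, 0, 0, 0]
  [0, 0, 2, 1, 0]
  [0, 0, 0, 2, 0]
  [0, 0, 0, 0, 2]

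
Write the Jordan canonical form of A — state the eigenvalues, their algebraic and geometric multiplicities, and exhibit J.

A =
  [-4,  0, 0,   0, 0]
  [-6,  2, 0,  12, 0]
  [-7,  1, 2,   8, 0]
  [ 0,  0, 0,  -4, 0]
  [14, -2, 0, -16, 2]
J_1(-4) ⊕ J_1(-4) ⊕ J_2(2) ⊕ J_1(2)

The characteristic polynomial is
  det(x·I − A) = x^5 + 2*x^4 - 20*x^3 - 8*x^2 + 128*x - 128 = (x - 2)^3*(x + 4)^2

Eigenvalues and multiplicities (the geometric multiplicity of λ is n − rank(A − λI), which equals the number of Jordan blocks for λ):
  λ = -4: algebraic multiplicity = 2, geometric multiplicity = 2
  λ = 2: algebraic multiplicity = 3, geometric multiplicity = 2

Determining the block sizes for each eigenvalue:
  λ = -4: gm = am = 2, so every block has size 1 → block sizes [1, 1]
  λ = 2: 2 blocks summing to 3 forces exactly one block of size 2 and the rest size 1 → block sizes [2, 1]

Assembling the blocks gives a Jordan form
J =
  [-4,  0, 0, 0, 0]
  [ 0, -4, 0, 0, 0]
  [ 0,  0, 2, 1, 0]
  [ 0,  0, 0, 2, 0]
  [ 0,  0, 0, 0, 2]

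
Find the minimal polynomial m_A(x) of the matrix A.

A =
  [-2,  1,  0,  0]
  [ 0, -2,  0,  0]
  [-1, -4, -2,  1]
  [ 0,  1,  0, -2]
x^2 + 4*x + 4

The characteristic polynomial is χ_A(x) = (x + 2)^4, so the eigenvalues are known. The minimal polynomial is
  m_A(x) = Π_λ (x − λ)^{k_λ}
where k_λ is the size of the *largest* Jordan block for λ (equivalently, the smallest k with (A − λI)^k v = 0 for every generalised eigenvector v of λ).

  λ = -2: largest Jordan block has size 2, contributing (x + 2)^2

So m_A(x) = (x + 2)^2 = x^2 + 4*x + 4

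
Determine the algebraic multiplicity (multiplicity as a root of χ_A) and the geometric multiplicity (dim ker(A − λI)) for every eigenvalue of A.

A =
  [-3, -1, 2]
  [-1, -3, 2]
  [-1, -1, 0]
λ = -2: alg = 3, geom = 2

Step 1 — factor the characteristic polynomial to read off the algebraic multiplicities:
  χ_A(x) = (x + 2)^3

Step 2 — compute geometric multiplicities via the rank-nullity identity g(λ) = n − rank(A − λI):
  rank(A − (-2)·I) = 1, so dim ker(A − (-2)·I) = n − 1 = 2

Summary:
  λ = -2: algebraic multiplicity = 3, geometric multiplicity = 2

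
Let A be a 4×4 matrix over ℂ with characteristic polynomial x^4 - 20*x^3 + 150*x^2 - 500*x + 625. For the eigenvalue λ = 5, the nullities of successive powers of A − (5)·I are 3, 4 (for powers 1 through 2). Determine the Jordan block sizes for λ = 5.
Block sizes for λ = 5: [2, 1, 1]

From the dimensions of kernels of powers, the number of Jordan blocks of size at least j is d_j − d_{j−1} where d_j = dim ker(N^j) (with d_0 = 0). Computing the differences gives [3, 1].
The number of blocks of size exactly k is (#blocks of size ≥ k) − (#blocks of size ≥ k + 1), so the partition is: 2 block(s) of size 1, 1 block(s) of size 2.
In nonincreasing order the block sizes are [2, 1, 1].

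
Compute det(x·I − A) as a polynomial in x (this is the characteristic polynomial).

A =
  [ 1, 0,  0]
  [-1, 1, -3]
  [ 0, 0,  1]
x^3 - 3*x^2 + 3*x - 1

Expanding det(x·I − A) (e.g. by cofactor expansion or by noting that A is similar to its Jordan form J, which has the same characteristic polynomial as A) gives
  χ_A(x) = x^3 - 3*x^2 + 3*x - 1
which factors as (x - 1)^3. The eigenvalues (with algebraic multiplicities) are λ = 1 with multiplicity 3.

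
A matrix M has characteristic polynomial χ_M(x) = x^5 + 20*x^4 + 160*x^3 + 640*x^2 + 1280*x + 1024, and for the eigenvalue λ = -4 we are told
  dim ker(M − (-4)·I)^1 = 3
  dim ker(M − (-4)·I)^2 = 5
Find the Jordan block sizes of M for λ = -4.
Block sizes for λ = -4: [2, 2, 1]

From the dimensions of kernels of powers, the number of Jordan blocks of size at least j is d_j − d_{j−1} where d_j = dim ker(N^j) (with d_0 = 0). Computing the differences gives [3, 2].
The number of blocks of size exactly k is (#blocks of size ≥ k) − (#blocks of size ≥ k + 1), so the partition is: 1 block(s) of size 1, 2 block(s) of size 2.
In nonincreasing order the block sizes are [2, 2, 1].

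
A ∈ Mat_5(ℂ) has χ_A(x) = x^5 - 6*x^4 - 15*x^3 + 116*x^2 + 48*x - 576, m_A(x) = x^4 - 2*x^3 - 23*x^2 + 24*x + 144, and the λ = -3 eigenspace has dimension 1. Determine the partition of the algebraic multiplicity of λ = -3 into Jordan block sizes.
Block sizes for λ = -3: [2]

Step 1 — from the characteristic polynomial, algebraic multiplicity of λ = -3 is 2. From dim ker(A − (-3)·I) = 1, there are exactly 1 Jordan blocks for λ = -3.
Step 2 — from the minimal polynomial, the factor (x + 3)^2 tells us the largest block for λ = -3 has size 2.
Step 3 — with total size 2, 1 blocks, and largest block 2, the block sizes (in nonincreasing order) are [2].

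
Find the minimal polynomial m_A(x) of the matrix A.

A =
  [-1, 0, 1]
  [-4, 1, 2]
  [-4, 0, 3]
x^2 - 2*x + 1

The characteristic polynomial is χ_A(x) = (x - 1)^3, so the eigenvalues are known. The minimal polynomial is
  m_A(x) = Π_λ (x − λ)^{k_λ}
where k_λ is the size of the *largest* Jordan block for λ (equivalently, the smallest k with (A − λI)^k v = 0 for every generalised eigenvector v of λ).

  λ = 1: largest Jordan block has size 2, contributing (x − 1)^2

So m_A(x) = (x - 1)^2 = x^2 - 2*x + 1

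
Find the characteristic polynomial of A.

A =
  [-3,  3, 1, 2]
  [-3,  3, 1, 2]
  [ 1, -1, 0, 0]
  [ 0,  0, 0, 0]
x^4

Expanding det(x·I − A) (e.g. by cofactor expansion or by noting that A is similar to its Jordan form J, which has the same characteristic polynomial as A) gives
  χ_A(x) = x^4
which factors as x^4. The eigenvalues (with algebraic multiplicities) are λ = 0 with multiplicity 4.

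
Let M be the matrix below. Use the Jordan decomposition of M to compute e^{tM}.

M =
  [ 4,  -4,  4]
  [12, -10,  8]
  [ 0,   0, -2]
e^{tM} =
  [4*exp(-2*t) - 3*exp(-4*t), -2*exp(-2*t) + 2*exp(-4*t), 2*exp(-2*t) - 2*exp(-4*t)]
  [6*exp(-2*t) - 6*exp(-4*t), -3*exp(-2*t) + 4*exp(-4*t), 4*exp(-2*t) - 4*exp(-4*t)]
  [0, 0, exp(-2*t)]

Strategy: write M = P · J · P⁻¹ where J is a Jordan canonical form, so e^{tM} = P · e^{tJ} · P⁻¹, and e^{tJ} can be computed block-by-block.

M has Jordan form
J =
  [-4,  0,  0]
  [ 0, -2,  0]
  [ 0,  0, -2]
(up to reordering of blocks).

Per-block formulas:
  For a 1×1 block at λ = -4: exp(t · [-4]) = [e^(-4t)].
  For a 1×1 block at λ = -2: exp(t · [-2]) = [e^(-2t)].

After assembling e^{tJ} and conjugating by P, we get:

e^{tM} =
  [4*exp(-2*t) - 3*exp(-4*t), -2*exp(-2*t) + 2*exp(-4*t), 2*exp(-2*t) - 2*exp(-4*t)]
  [6*exp(-2*t) - 6*exp(-4*t), -3*exp(-2*t) + 4*exp(-4*t), 4*exp(-2*t) - 4*exp(-4*t)]
  [0, 0, exp(-2*t)]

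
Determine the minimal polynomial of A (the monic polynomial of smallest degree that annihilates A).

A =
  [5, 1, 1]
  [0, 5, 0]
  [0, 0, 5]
x^2 - 10*x + 25

The characteristic polynomial is χ_A(x) = (x - 5)^3, so the eigenvalues are known. The minimal polynomial is
  m_A(x) = Π_λ (x − λ)^{k_λ}
where k_λ is the size of the *largest* Jordan block for λ (equivalently, the smallest k with (A − λI)^k v = 0 for every generalised eigenvector v of λ).

  λ = 5: largest Jordan block has size 2, contributing (x − 5)^2

So m_A(x) = (x - 5)^2 = x^2 - 10*x + 25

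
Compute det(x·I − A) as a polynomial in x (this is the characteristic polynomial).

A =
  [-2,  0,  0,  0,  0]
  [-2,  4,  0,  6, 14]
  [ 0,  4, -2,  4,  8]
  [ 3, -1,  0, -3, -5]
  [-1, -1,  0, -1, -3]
x^5 + 6*x^4 + 12*x^3 + 8*x^2

Expanding det(x·I − A) (e.g. by cofactor expansion or by noting that A is similar to its Jordan form J, which has the same characteristic polynomial as A) gives
  χ_A(x) = x^5 + 6*x^4 + 12*x^3 + 8*x^2
which factors as x^2*(x + 2)^3. The eigenvalues (with algebraic multiplicities) are λ = -2 with multiplicity 3, λ = 0 with multiplicity 2.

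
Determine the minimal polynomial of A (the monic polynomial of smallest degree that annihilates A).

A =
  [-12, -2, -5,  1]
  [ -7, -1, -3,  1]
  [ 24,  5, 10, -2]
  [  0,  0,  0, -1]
x^3 + 3*x^2 + 3*x + 1

The characteristic polynomial is χ_A(x) = (x + 1)^4, so the eigenvalues are known. The minimal polynomial is
  m_A(x) = Π_λ (x − λ)^{k_λ}
where k_λ is the size of the *largest* Jordan block for λ (equivalently, the smallest k with (A − λI)^k v = 0 for every generalised eigenvector v of λ).

  λ = -1: largest Jordan block has size 3, contributing (x + 1)^3

So m_A(x) = (x + 1)^3 = x^3 + 3*x^2 + 3*x + 1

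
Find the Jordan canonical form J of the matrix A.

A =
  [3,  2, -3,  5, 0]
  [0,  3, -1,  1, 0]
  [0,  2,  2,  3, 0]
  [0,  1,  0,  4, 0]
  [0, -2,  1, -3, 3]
J_3(3) ⊕ J_1(3) ⊕ J_1(3)

The characteristic polynomial is
  det(x·I − A) = x^5 - 15*x^4 + 90*x^3 - 270*x^2 + 405*x - 243 = (x - 3)^5

Eigenvalues and multiplicities (the geometric multiplicity of λ is n − rank(A − λI), which equals the number of Jordan blocks for λ):
  λ = 3: algebraic multiplicity = 5, geometric multiplicity = 3

Determining the block sizes for each eigenvalue:
  λ = 3: with am = 5 and gm = 3, the partition is not yet determined (e.g. several partitions of 5 into 3 parts exist). Let N = A − (3)·I. Computing rank(N^1) = 2, rank(N^2) = 1, rank(N^3) = 0; the number of blocks of size ≥ j is rank(N^{j−1}) − rank(N^j), giving [3, 1, 1]. So we have 1 block(s) of size 3, 2 block(s) of size 1 → block sizes [3, 1, 1]

Assembling the blocks gives a Jordan form
J =
  [3, 1, 0, 0, 0]
  [0, 3, 1, 0, 0]
  [0, 0, 3, 0, 0]
  [0, 0, 0, 3, 0]
  [0, 0, 0, 0, 3]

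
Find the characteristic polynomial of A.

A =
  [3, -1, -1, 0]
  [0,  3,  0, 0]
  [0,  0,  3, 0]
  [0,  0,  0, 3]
x^4 - 12*x^3 + 54*x^2 - 108*x + 81

Expanding det(x·I − A) (e.g. by cofactor expansion or by noting that A is similar to its Jordan form J, which has the same characteristic polynomial as A) gives
  χ_A(x) = x^4 - 12*x^3 + 54*x^2 - 108*x + 81
which factors as (x - 3)^4. The eigenvalues (with algebraic multiplicities) are λ = 3 with multiplicity 4.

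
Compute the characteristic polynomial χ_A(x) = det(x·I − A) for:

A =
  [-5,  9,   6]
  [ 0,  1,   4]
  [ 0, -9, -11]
x^3 + 15*x^2 + 75*x + 125

Expanding det(x·I − A) (e.g. by cofactor expansion or by noting that A is similar to its Jordan form J, which has the same characteristic polynomial as A) gives
  χ_A(x) = x^3 + 15*x^2 + 75*x + 125
which factors as (x + 5)^3. The eigenvalues (with algebraic multiplicities) are λ = -5 with multiplicity 3.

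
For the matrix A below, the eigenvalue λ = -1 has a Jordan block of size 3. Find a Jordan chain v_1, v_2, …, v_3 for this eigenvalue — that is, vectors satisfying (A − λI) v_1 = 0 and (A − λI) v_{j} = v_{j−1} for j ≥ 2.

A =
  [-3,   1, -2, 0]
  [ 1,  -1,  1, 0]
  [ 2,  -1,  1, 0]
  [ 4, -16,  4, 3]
A Jordan chain for λ = -1 of length 3:
v_1 = (1, 0, -1, 0)ᵀ
v_2 = (-2, 1, 2, 4)ᵀ
v_3 = (1, 0, 0, 0)ᵀ

Let N = A − (-1)·I. We want v_3 with N^3 v_3 = 0 but N^2 v_3 ≠ 0; then v_{j-1} := N · v_j for j = 3, …, 2.

Pick v_3 = (1, 0, 0, 0)ᵀ.
Then v_2 = N · v_3 = (-2, 1, 2, 4)ᵀ.
Then v_1 = N · v_2 = (1, 0, -1, 0)ᵀ.

Sanity check: (A − (-1)·I) v_1 = (0, 0, 0, 0)ᵀ = 0. ✓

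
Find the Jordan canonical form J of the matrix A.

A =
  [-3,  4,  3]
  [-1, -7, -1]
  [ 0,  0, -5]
J_3(-5)

The characteristic polynomial is
  det(x·I − A) = x^3 + 15*x^2 + 75*x + 125 = (x + 5)^3

Eigenvalues and multiplicities (the geometric multiplicity of λ is n − rank(A − λI), which equals the number of Jordan blocks for λ):
  λ = -5: algebraic multiplicity = 3, geometric multiplicity = 1

Determining the block sizes for each eigenvalue:
  λ = -5: one block (gm = 1), so the single block has size am = 3 → block sizes [3]

Assembling the blocks gives a Jordan form
J =
  [-5,  1,  0]
  [ 0, -5,  1]
  [ 0,  0, -5]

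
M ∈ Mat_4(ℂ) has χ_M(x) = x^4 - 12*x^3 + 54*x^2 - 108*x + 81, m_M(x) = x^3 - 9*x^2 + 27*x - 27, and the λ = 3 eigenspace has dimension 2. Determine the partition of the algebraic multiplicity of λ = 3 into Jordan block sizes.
Block sizes for λ = 3: [3, 1]

Step 1 — from the characteristic polynomial, algebraic multiplicity of λ = 3 is 4. From dim ker(M − (3)·I) = 2, there are exactly 2 Jordan blocks for λ = 3.
Step 2 — from the minimal polynomial, the factor (x − 3)^3 tells us the largest block for λ = 3 has size 3.
Step 3 — with total size 4, 2 blocks, and largest block 3, the block sizes (in nonincreasing order) are [3, 1].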